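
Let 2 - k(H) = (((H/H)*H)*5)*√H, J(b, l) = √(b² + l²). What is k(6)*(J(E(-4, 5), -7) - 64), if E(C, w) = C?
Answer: -2*(1 - 15*√6)*(64 - √65) ≈ 3998.7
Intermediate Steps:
k(H) = 2 - 5*H^(3/2) (k(H) = 2 - ((H/H)*H)*5*√H = 2 - (1*H)*5*√H = 2 - H*5*√H = 2 - 5*H*√H = 2 - 5*H^(3/2))
k(6)*(J(E(-4, 5), -7) - 64) = (2 - 30*√6)*(√((-4)² + (-7)²) - 64) = (2 - 30*√6)*(√(16 + 49) - 64) = (2 - 30*√6)*(√65 - 64) = (2 - 30*√6)*(-64 + √65) = (-64 + √65)*(2 - 30*√6)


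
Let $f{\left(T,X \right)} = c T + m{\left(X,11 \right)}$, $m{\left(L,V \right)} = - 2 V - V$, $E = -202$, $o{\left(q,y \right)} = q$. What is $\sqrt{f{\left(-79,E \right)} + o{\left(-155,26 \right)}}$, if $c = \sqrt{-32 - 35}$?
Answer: $\sqrt{-188 - 79 i \sqrt{67}} \approx 15.579 - 20.754 i$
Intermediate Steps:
$c = i \sqrt{67}$ ($c = \sqrt{-67} = i \sqrt{67} \approx 8.1853 i$)
$m{\left(L,V \right)} = - 3 V$
$f{\left(T,X \right)} = -33 + i T \sqrt{67}$ ($f{\left(T,X \right)} = i \sqrt{67} T - 33 = i T \sqrt{67} - 33 = -33 + i T \sqrt{67}$)
$\sqrt{f{\left(-79,E \right)} + o{\left(-155,26 \right)}} = \sqrt{\left(-33 + i \left(-79\right) \sqrt{67}\right) - 155} = \sqrt{\left(-33 - 79 i \sqrt{67}\right) - 155} = \sqrt{-188 - 79 i \sqrt{67}}$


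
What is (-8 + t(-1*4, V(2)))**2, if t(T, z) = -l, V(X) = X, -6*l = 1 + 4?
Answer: 1849/36 ≈ 51.361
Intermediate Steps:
l = -5/6 (l = -(1 + 4)/6 = -1/6*5 = -5/6 ≈ -0.83333)
t(T, z) = 5/6 (t(T, z) = -1*(-5/6) = 5/6)
(-8 + t(-1*4, V(2)))**2 = (-8 + 5/6)**2 = (-43/6)**2 = 1849/36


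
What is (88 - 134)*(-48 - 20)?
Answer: 3128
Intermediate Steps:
(88 - 134)*(-48 - 20) = -46*(-68) = 3128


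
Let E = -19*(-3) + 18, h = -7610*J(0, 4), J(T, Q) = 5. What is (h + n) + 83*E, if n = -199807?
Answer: -231632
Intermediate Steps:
h = -38050 (h = -7610*5 = -38050)
E = 75 (E = 57 + 18 = 75)
(h + n) + 83*E = (-38050 - 199807) + 83*75 = -237857 + 6225 = -231632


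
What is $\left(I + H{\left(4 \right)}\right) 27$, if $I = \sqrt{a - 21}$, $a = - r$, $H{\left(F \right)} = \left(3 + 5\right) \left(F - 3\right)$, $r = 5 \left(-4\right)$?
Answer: $216 + 27 i \approx 216.0 + 27.0 i$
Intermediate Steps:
$r = -20$
$H{\left(F \right)} = -24 + 8 F$ ($H{\left(F \right)} = 8 \left(-3 + F\right) = -24 + 8 F$)
$a = 20$ ($a = \left(-1\right) \left(-20\right) = 20$)
$I = i$ ($I = \sqrt{20 - 21} = \sqrt{-1} = i \approx 1.0 i$)
$\left(I + H{\left(4 \right)}\right) 27 = \left(i + \left(-24 + 8 \cdot 4\right)\right) 27 = \left(i + \left(-24 + 32\right)\right) 27 = \left(i + 8\right) 27 = \left(8 + i\right) 27 = 216 + 27 i$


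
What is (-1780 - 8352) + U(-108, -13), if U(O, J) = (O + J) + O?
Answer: -10361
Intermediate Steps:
U(O, J) = J + 2*O (U(O, J) = (J + O) + O = J + 2*O)
(-1780 - 8352) + U(-108, -13) = (-1780 - 8352) + (-13 + 2*(-108)) = -10132 + (-13 - 216) = -10132 - 229 = -10361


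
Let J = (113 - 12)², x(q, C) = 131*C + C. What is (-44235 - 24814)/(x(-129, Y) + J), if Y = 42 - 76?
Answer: -2381/197 ≈ -12.086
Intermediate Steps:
Y = -34
x(q, C) = 132*C
J = 10201 (J = 101² = 10201)
(-44235 - 24814)/(x(-129, Y) + J) = (-44235 - 24814)/(132*(-34) + 10201) = -69049/(-4488 + 10201) = -69049/5713 = -69049*1/5713 = -2381/197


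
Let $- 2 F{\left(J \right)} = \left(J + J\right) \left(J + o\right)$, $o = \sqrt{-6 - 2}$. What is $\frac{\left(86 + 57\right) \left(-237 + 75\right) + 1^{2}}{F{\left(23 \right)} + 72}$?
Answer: $\frac{10586405}{213081} - \frac{1065590 i \sqrt{2}}{213081} \approx 49.683 - 7.0723 i$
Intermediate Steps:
$o = 2 i \sqrt{2}$ ($o = \sqrt{-8} = 2 i \sqrt{2} \approx 2.8284 i$)
$F{\left(J \right)} = - J \left(J + 2 i \sqrt{2}\right)$ ($F{\left(J \right)} = - \frac{\left(J + J\right) \left(J + 2 i \sqrt{2}\right)}{2} = - \frac{2 J \left(J + 2 i \sqrt{2}\right)}{2} = - J \left(J + 2 i \sqrt{2}\right)$)
$\frac{\left(86 + 57\right) \left(-237 + 75\right) + 1^{2}}{F{\left(23 \right)} + 72} = \frac{\left(86 + 57\right) \left(-237 + 75\right) + 1^{2}}{\left(-1\right) 23 \left(23 + 2 i \sqrt{2}\right) + 72} = \frac{143 \left(-162\right) + 1}{\left(-529 - 46 i \sqrt{2}\right) + 72} = \frac{-23166 + 1}{-457 - 46 i \sqrt{2}} = - \frac{23165}{-457 - 46 i \sqrt{2}}$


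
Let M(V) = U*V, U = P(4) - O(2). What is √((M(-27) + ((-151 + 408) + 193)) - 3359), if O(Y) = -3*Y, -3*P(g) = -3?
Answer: I*√3098 ≈ 55.66*I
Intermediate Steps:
P(g) = 1 (P(g) = -⅓*(-3) = 1)
U = 7 (U = 1 - (-3)*2 = 1 - 1*(-6) = 1 + 6 = 7)
M(V) = 7*V
√((M(-27) + ((-151 + 408) + 193)) - 3359) = √((7*(-27) + ((-151 + 408) + 193)) - 3359) = √((-189 + (257 + 193)) - 3359) = √((-189 + 450) - 3359) = √(261 - 3359) = √(-3098) = I*√3098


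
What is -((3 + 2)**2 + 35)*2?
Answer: -120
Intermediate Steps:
-((3 + 2)**2 + 35)*2 = -(5**2 + 35)*2 = -(25 + 35)*2 = -60*2 = -1*120 = -120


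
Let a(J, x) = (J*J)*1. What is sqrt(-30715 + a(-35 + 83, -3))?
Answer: I*sqrt(28411) ≈ 168.56*I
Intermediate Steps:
a(J, x) = J**2 (a(J, x) = J**2*1 = J**2)
sqrt(-30715 + a(-35 + 83, -3)) = sqrt(-30715 + (-35 + 83)**2) = sqrt(-30715 + 48**2) = sqrt(-30715 + 2304) = sqrt(-28411) = I*sqrt(28411)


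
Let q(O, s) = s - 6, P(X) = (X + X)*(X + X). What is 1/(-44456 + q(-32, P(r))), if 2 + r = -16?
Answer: -1/43166 ≈ -2.3166e-5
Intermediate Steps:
r = -18 (r = -2 - 16 = -18)
P(X) = 4*X² (P(X) = (2*X)*(2*X) = 4*X²)
q(O, s) = -6 + s
1/(-44456 + q(-32, P(r))) = 1/(-44456 + (-6 + 4*(-18)²)) = 1/(-44456 + (-6 + 4*324)) = 1/(-44456 + (-6 + 1296)) = 1/(-44456 + 1290) = 1/(-43166) = -1/43166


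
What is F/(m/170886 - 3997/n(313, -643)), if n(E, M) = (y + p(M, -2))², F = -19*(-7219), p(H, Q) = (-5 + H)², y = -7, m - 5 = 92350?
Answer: 1377531110350953793138/5427810580720951 ≈ 2.5379e+5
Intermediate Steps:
m = 92355 (m = 5 + 92350 = 92355)
F = 137161
n(E, M) = (-7 + (-5 + M)²)²
F/(m/170886 - 3997/n(313, -643)) = 137161/(92355/170886 - 3997/(-7 + (-5 - 643)²)²) = 137161/(92355*(1/170886) - 3997/(-7 + (-648)²)²) = 137161/(30785/56962 - 3997/(-7 + 419904)²) = 137161/(30785/56962 - 3997/(419897²)) = 137161/(30785/56962 - 3997/176313490609) = 137161/(5427810580720951/10043169052069858) = 137161*(10043169052069858/5427810580720951) = 1377531110350953793138/5427810580720951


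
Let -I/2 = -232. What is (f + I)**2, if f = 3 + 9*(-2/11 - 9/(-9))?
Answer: 27227524/121 ≈ 2.2502e+5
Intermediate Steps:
I = 464 (I = -2*(-232) = 464)
f = 114/11 (f = 3 + 9*(-2*1/11 - 9*(-1/9)) = 3 + 9*(-2/11 + 1) = 3 + 9*(9/11) = 3 + 81/11 = 114/11 ≈ 10.364)
(f + I)**2 = (114/11 + 464)**2 = (5218/11)**2 = 27227524/121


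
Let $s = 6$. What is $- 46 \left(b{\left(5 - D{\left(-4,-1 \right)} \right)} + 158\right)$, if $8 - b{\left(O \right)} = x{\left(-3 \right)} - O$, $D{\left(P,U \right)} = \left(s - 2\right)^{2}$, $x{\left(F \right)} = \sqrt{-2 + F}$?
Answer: $-7130 + 46 i \sqrt{5} \approx -7130.0 + 102.86 i$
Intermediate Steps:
$D{\left(P,U \right)} = 16$ ($D{\left(P,U \right)} = \left(6 - 2\right)^{2} = 4^{2} = 16$)
$b{\left(O \right)} = 8 + O - i \sqrt{5}$ ($b{\left(O \right)} = 8 - \left(\sqrt{-2 - 3} - O\right) = 8 - \left(\sqrt{-5} - O\right) = 8 - \left(i \sqrt{5} - O\right) = 8 - \left(- O + i \sqrt{5}\right) = 8 + \left(O - i \sqrt{5}\right) = 8 + O - i \sqrt{5}$)
$- 46 \left(b{\left(5 - D{\left(-4,-1 \right)} \right)} + 158\right) = - 46 \left(\left(8 + \left(5 - 16\right) - i \sqrt{5}\right) + 158\right) = - 46 \left(\left(8 - 11 - i \sqrt{5}\right) + 158\right) = - 46 \left(\left(-3 - i \sqrt{5}\right) + 158\right) = - 46 \left(155 - i \sqrt{5}\right) = -7130 + 46 i \sqrt{5}$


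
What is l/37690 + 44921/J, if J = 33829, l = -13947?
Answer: 1221259427/1275015010 ≈ 0.95784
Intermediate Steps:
l/37690 + 44921/J = -13947/37690 + 44921/33829 = 1221259427/1275015010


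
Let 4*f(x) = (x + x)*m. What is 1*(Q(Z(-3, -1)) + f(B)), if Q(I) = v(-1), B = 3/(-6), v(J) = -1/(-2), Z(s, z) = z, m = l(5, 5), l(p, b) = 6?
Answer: -1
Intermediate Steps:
m = 6
v(J) = 1/2 (v(J) = -1*(-1/2) = 1/2)
B = -1/2 (B = 3*(-1/6) = -1/2 ≈ -0.50000)
Q(I) = 1/2
f(x) = 3*x (f(x) = ((x + x)*6)/4 = ((2*x)*6)/4 = (12*x)/4 = 3*x)
1*(Q(Z(-3, -1)) + f(B)) = 1*(1/2 + 3*(-1/2)) = 1*(1/2 - 3/2) = 1*(-1) = -1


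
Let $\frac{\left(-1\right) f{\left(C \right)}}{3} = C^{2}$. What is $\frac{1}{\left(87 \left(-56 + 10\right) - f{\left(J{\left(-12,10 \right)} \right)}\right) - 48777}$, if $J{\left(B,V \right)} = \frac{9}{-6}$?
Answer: $- \frac{4}{211089} \approx -1.8949 \cdot 10^{-5}$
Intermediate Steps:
$J{\left(B,V \right)} = - \frac{3}{2}$ ($J{\left(B,V \right)} = 9 \left(- \frac{1}{6}\right) = - \frac{3}{2}$)
$f{\left(C \right)} = - 3 C^{2}$
$\frac{1}{\left(87 \left(-56 + 10\right) - f{\left(J{\left(-12,10 \right)} \right)}\right) - 48777} = \frac{1}{\left(87 \left(-56 + 10\right) - - 3 \left(- \frac{3}{2}\right)^{2}\right) - 48777} = \frac{1}{\left(87 \left(-46\right) - \left(-3\right) \frac{9}{4}\right) - 48777} = \frac{1}{\left(-4002 - - \frac{27}{4}\right) - 48777} = \frac{1}{\left(-4002 + \frac{27}{4}\right) - 48777} = \frac{1}{- \frac{15981}{4} - 48777} = \frac{1}{- \frac{211089}{4}} = - \frac{4}{211089}$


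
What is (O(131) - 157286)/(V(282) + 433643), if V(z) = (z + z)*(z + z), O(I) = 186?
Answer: -157100/751739 ≈ -0.20898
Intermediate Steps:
V(z) = 4*z² (V(z) = (2*z)*(2*z) = 4*z²)
(O(131) - 157286)/(V(282) + 433643) = (186 - 157286)/(4*282² + 433643) = -157100/(4*79524 + 433643) = -157100/(318096 + 433643) = -157100/751739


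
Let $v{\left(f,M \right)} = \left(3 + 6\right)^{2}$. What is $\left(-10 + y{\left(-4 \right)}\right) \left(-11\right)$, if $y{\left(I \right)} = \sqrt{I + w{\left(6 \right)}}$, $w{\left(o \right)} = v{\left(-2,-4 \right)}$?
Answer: $110 - 11 \sqrt{77} \approx 13.475$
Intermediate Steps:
$v{\left(f,M \right)} = 81$ ($v{\left(f,M \right)} = 9^{2} = 81$)
$w{\left(o \right)} = 81$
$y{\left(I \right)} = \sqrt{81 + I}$ ($y{\left(I \right)} = \sqrt{I + 81} = \sqrt{81 + I}$)
$\left(-10 + y{\left(-4 \right)}\right) \left(-11\right) = \left(-10 + \sqrt{81 - 4}\right) \left(-11\right) = \left(-10 + \sqrt{77}\right) \left(-11\right) = 110 - 11 \sqrt{77}$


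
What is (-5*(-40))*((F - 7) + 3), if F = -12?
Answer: -3200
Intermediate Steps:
(-5*(-40))*((F - 7) + 3) = (-5*(-40))*((-12 - 7) + 3) = 200*(-19 + 3) = 200*(-16) = -3200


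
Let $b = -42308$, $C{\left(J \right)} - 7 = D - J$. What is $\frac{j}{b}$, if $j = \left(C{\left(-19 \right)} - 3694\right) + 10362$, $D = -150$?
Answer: $- \frac{1636}{10577} \approx -0.15468$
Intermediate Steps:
$C{\left(J \right)} = -143 - J$ ($C{\left(J \right)} = 7 - \left(150 + J\right) = -143 - J$)
$j = 6544$ ($j = \left(\left(-143 - -19\right) - 3694\right) + 10362 = \left(\left(-143 + 19\right) - 3694\right) + 10362 = \left(-124 - 3694\right) + 10362 = -3818 + 10362 = 6544$)
$\frac{j}{b} = \frac{6544}{-42308} = 6544 \left(- \frac{1}{42308}\right) = - \frac{1636}{10577}$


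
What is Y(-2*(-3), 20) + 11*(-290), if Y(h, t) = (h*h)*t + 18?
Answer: -2452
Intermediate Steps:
Y(h, t) = 18 + t*h**2 (Y(h, t) = h**2*t + 18 = t*h**2 + 18 = 18 + t*h**2)
Y(-2*(-3), 20) + 11*(-290) = (18 + 20*(-2*(-3))**2) + 11*(-290) = (18 + 20*6**2) - 3190 = (18 + 20*36) - 3190 = (18 + 720) - 3190 = 738 - 3190 = -2452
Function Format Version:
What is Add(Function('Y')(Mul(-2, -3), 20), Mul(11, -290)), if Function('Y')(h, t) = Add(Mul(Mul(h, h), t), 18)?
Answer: -2452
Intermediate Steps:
Function('Y')(h, t) = Add(18, Mul(t, Pow(h, 2))) (Function('Y')(h, t) = Add(Mul(Pow(h, 2), t), 18) = Add(Mul(t, Pow(h, 2)), 18) = Add(18, Mul(t, Pow(h, 2))))
Add(Function('Y')(Mul(-2, -3), 20), Mul(11, -290)) = Add(Add(18, Mul(20, Pow(Mul(-2, -3), 2))), Mul(11, -290)) = Add(Add(18, Mul(20, Pow(6, 2))), -3190) = Add(Add(18, Mul(20, 36)), -3190) = Add(Add(18, 720), -3190) = Add(738, -3190) = -2452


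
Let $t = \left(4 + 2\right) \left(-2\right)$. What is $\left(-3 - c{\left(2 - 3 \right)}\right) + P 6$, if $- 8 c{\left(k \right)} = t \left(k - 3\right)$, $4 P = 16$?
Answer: $27$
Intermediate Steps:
$P = 4$ ($P = \frac{1}{4} \cdot 16 = 4$)
$t = -12$ ($t = 6 \left(-2\right) = -12$)
$c{\left(k \right)} = - \frac{9}{2} + \frac{3 k}{2}$ ($c{\left(k \right)} = - \frac{\left(-12\right) \left(k - 3\right)}{8} = - \frac{\left(-12\right) \left(-3 + k\right)}{8} = - \frac{36 - 12 k}{8} = - \frac{9}{2} + \frac{3 k}{2}$)
$\left(-3 - c{\left(2 - 3 \right)}\right) + P 6 = \left(-3 - \left(- \frac{9}{2} + \frac{3 \left(2 - 3\right)}{2}\right)\right) + 4 \cdot 6 = \left(-3 - \left(- \frac{9}{2} + \frac{3}{2} \left(-1\right)\right)\right) + 24 = \left(-3 - \left(- \frac{9}{2} - \frac{3}{2}\right)\right) + 24 = \left(-3 - -6\right) + 24 = \left(-3 + 6\right) + 24 = 3 + 24 = 27$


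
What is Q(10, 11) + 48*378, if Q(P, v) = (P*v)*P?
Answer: 19244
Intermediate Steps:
Q(P, v) = v*P²
Q(10, 11) + 48*378 = 11*10² + 48*378 = 11*100 + 18144 = 1100 + 18144 = 19244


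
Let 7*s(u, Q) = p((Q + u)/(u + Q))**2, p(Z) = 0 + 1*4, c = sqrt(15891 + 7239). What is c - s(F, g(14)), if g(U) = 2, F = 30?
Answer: -16/7 + 3*sqrt(2570) ≈ 149.80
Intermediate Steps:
c = 3*sqrt(2570) (c = sqrt(23130) = 3*sqrt(2570) ≈ 152.09)
p(Z) = 4 (p(Z) = 0 + 4 = 4)
s(u, Q) = 16/7 (s(u, Q) = (1/7)*4**2 = (1/7)*16 = 16/7)
c - s(F, g(14)) = 3*sqrt(2570) - 1*16/7 = 3*sqrt(2570) - 16/7 = -16/7 + 3*sqrt(2570)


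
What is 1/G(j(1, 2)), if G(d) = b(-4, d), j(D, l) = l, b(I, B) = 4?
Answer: ¼ ≈ 0.25000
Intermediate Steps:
G(d) = 4
1/G(j(1, 2)) = 1/4 = ¼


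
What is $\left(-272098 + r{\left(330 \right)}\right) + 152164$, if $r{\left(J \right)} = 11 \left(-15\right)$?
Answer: $-120099$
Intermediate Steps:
$r{\left(J \right)} = -165$
$\left(-272098 + r{\left(330 \right)}\right) + 152164 = \left(-272098 - 165\right) + 152164 = -272263 + 152164 = -120099$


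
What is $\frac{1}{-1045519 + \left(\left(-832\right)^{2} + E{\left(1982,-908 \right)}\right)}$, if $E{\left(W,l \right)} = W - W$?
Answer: $- \frac{1}{353295} \approx -2.8305 \cdot 10^{-6}$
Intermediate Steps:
$E{\left(W,l \right)} = 0$
$\frac{1}{-1045519 + \left(\left(-832\right)^{2} + E{\left(1982,-908 \right)}\right)} = \frac{1}{-1045519 + \left(\left(-832\right)^{2} + 0\right)} = \frac{1}{-1045519 + \left(692224 + 0\right)} = \frac{1}{-1045519 + 692224} = \frac{1}{-353295} = - \frac{1}{353295}$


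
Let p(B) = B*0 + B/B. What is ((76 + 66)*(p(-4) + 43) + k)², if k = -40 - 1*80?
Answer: 37552384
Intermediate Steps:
p(B) = 1 (p(B) = 0 + 1 = 1)
k = -120 (k = -40 - 80 = -120)
((76 + 66)*(p(-4) + 43) + k)² = ((76 + 66)*(1 + 43) - 120)² = (142*44 - 120)² = (6248 - 120)² = 6128² = 37552384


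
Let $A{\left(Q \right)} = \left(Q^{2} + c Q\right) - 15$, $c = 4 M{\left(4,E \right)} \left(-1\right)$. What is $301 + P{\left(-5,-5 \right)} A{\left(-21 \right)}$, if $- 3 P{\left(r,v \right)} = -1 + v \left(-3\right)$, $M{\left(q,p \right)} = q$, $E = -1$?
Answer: $-3255$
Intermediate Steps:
$P{\left(r,v \right)} = \frac{1}{3} + v$ ($P{\left(r,v \right)} = - \frac{-1 + v \left(-3\right)}{3} = - \frac{-1 - 3 v}{3} = \frac{1}{3} + v$)
$c = -16$ ($c = 4 \cdot 4 \left(-1\right) = 16 \left(-1\right) = -16$)
$A{\left(Q \right)} = -15 + Q^{2} - 16 Q$ ($A{\left(Q \right)} = \left(Q^{2} - 16 Q\right) - 15 = -15 + Q^{2} - 16 Q$)
$301 + P{\left(-5,-5 \right)} A{\left(-21 \right)} = 301 + \left(\frac{1}{3} - 5\right) \left(-15 + \left(-21\right)^{2} - -336\right) = 301 - \frac{14 \left(-15 + 441 + 336\right)}{3} = 301 - 3556 = -3255$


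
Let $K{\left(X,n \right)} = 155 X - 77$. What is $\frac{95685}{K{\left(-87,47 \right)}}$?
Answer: $- \frac{95685}{13562} \approx -7.0554$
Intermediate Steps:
$K{\left(X,n \right)} = -77 + 155 X$
$\frac{95685}{K{\left(-87,47 \right)}} = \frac{95685}{-77 + 155 \left(-87\right)} = \frac{95685}{-77 - 13485} = \frac{95685}{-13562} = 95685 \left(- \frac{1}{13562}\right) = - \frac{95685}{13562}$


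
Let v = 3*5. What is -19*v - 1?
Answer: -286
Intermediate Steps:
v = 15
-19*v - 1 = -19*15 - 1 = -285 - 1 = -286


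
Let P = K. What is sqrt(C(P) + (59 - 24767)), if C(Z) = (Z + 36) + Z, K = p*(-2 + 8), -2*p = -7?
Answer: I*sqrt(24630) ≈ 156.94*I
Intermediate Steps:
p = 7/2 (p = -1/2*(-7) = 7/2 ≈ 3.5000)
K = 21 (K = 7*(-2 + 8)/2 = (7/2)*6 = 21)
P = 21
C(Z) = 36 + 2*Z (C(Z) = (36 + Z) + Z = 36 + 2*Z)
sqrt(C(P) + (59 - 24767)) = sqrt((36 + 2*21) + (59 - 24767)) = sqrt((36 + 42) - 24708) = sqrt(78 - 24708) = sqrt(-24630) = I*sqrt(24630)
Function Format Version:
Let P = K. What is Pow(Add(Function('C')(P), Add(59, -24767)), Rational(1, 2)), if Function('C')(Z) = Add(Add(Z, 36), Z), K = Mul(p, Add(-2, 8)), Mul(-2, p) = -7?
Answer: Mul(I, Pow(24630, Rational(1, 2))) ≈ Mul(156.94, I)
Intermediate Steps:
p = Rational(7, 2) (p = Mul(Rational(-1, 2), -7) = Rational(7, 2) ≈ 3.5000)
K = 21 (K = Mul(Rational(7, 2), Add(-2, 8)) = Mul(Rational(7, 2), 6) = 21)
P = 21
Function('C')(Z) = Add(36, Mul(2, Z)) (Function('C')(Z) = Add(Add(36, Z), Z) = Add(36, Mul(2, Z)))
Pow(Add(Function('C')(P), Add(59, -24767)), Rational(1, 2)) = Pow(Add(Add(36, Mul(2, 21)), Add(59, -24767)), Rational(1, 2)) = Pow(Add(Add(36, 42), -24708), Rational(1, 2)) = Pow(Add(78, -24708), Rational(1, 2)) = Pow(-24630, Rational(1, 2)) = Mul(I, Pow(24630, Rational(1, 2)))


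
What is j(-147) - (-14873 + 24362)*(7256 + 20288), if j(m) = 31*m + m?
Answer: -261369720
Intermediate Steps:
j(m) = 32*m
j(-147) - (-14873 + 24362)*(7256 + 20288) = 32*(-147) - (-14873 + 24362)*(7256 + 20288) = -4704 - 9489*27544 = -4704 - 1*261365016 = -4704 - 261365016 = -261369720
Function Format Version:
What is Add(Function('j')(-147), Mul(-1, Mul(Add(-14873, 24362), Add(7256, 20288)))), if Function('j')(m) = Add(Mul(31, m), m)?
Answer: -261369720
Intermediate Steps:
Function('j')(m) = Mul(32, m)
Add(Function('j')(-147), Mul(-1, Mul(Add(-14873, 24362), Add(7256, 20288)))) = Add(Mul(32, -147), Mul(-1, Mul(Add(-14873, 24362), Add(7256, 20288)))) = Add(-4704, Mul(-1, Mul(9489, 27544))) = Add(-4704, Mul(-1, 261365016)) = Add(-4704, -261365016) = -261369720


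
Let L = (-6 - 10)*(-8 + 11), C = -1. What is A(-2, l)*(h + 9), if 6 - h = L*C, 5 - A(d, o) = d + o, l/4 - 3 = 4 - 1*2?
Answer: 429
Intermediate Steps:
l = 20 (l = 12 + 4*(4 - 1*2) = 12 + 4*(4 - 2) = 12 + 4*2 = 12 + 8 = 20)
A(d, o) = 5 - d - o (A(d, o) = 5 - (d + o) = 5 + (-d - o) = 5 - d - o)
L = -48 (L = -16*3 = -48)
h = -42 (h = 6 - (-48)*(-1) = 6 - 1*48 = 6 - 48 = -42)
A(-2, l)*(h + 9) = (5 - 1*(-2) - 1*20)*(-42 + 9) = (5 + 2 - 20)*(-33) = -13*(-33) = 429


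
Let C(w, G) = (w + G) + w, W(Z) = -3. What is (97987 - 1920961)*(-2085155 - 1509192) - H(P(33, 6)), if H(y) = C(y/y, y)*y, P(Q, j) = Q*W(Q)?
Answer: 6552401118375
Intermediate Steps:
C(w, G) = G + 2*w (C(w, G) = (G + w) + w = G + 2*w)
P(Q, j) = -3*Q (P(Q, j) = Q*(-3) = -3*Q)
H(y) = y*(2 + y) (H(y) = (y + 2*(y/y))*y = (y + 2*1)*y = (y + 2)*y = (2 + y)*y = y*(2 + y))
(97987 - 1920961)*(-2085155 - 1509192) - H(P(33, 6)) = (97987 - 1920961)*(-2085155 - 1509192) - (-3*33)*(2 - 3*33) = -1822974*(-3594347) - (-99)*(2 - 99) = 6552401127978 - (-99)*(-97) = 6552401127978 - 1*9603 = 6552401127978 - 9603 = 6552401118375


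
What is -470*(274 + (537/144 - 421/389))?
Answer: -1213904485/9336 ≈ -1.3002e+5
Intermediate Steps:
-470*(274 + (537/144 - 421/389)) = -470*(274 + (537*(1/144) - 421*1/389)) = -470*(274 + (179/48 - 421/389)) = -470*(274 + 49423/18672) = -470*5165551/18672 = -1213904485/9336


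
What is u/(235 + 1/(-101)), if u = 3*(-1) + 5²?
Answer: 1111/11867 ≈ 0.093621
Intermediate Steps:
u = 22 (u = -3 + 25 = 22)
u/(235 + 1/(-101)) = 22/(235 + 1/(-101)) = 22/(235 - 1/101) = 22/(23734/101) = (101/23734)*22 = 1111/11867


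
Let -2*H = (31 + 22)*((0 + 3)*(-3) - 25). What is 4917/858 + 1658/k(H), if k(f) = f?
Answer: 177357/23426 ≈ 7.5709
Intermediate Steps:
H = 901 (H = -(31 + 22)*((0 + 3)*(-3) - 25)/2 = -53*(3*(-3) - 25)/2 = -53*(-9 - 25)/2 = -53*(-34)/2 = -½*(-1802) = 901)
4917/858 + 1658/k(H) = 4917/858 + 1658/901 = 4917*(1/858) + 1658*(1/901) = 149/26 + 1658/901 = 177357/23426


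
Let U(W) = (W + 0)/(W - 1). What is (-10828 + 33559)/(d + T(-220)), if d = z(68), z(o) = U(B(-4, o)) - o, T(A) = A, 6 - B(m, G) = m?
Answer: -204579/2582 ≈ -79.233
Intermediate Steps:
B(m, G) = 6 - m
U(W) = W/(-1 + W)
z(o) = 10/9 - o (z(o) = (6 - 1*(-4))/(-1 + (6 - 1*(-4))) - o = (6 + 4)/(-1 + (6 + 4)) - o = 10/(-1 + 10) - o = 10/9 - o)
d = -602/9 (d = 10/9 - 1*68 = 10/9 - 68 = -602/9 ≈ -66.889)
(-10828 + 33559)/(d + T(-220)) = (-10828 + 33559)/(-602/9 - 220) = 22731/(-2582/9) = 22731*(-9/2582) = -204579/2582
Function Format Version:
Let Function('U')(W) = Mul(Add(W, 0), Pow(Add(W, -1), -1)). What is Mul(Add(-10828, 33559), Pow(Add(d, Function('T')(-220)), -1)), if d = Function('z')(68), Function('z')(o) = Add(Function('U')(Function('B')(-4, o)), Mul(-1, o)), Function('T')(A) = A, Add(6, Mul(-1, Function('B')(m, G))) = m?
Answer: Rational(-204579, 2582) ≈ -79.233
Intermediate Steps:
Function('B')(m, G) = Add(6, Mul(-1, m))
Function('U')(W) = Mul(W, Pow(Add(-1, W), -1))
Function('z')(o) = Add(Rational(10, 9), Mul(-1, o)) (Function('z')(o) = Add(Mul(Add(6, Mul(-1, -4)), Pow(Add(-1, Add(6, Mul(-1, -4))), -1)), Mul(-1, o)) = Add(Mul(Add(6, 4), Pow(Add(-1, Add(6, 4)), -1)), Mul(-1, o)) = Add(Mul(10, Pow(Add(-1, 10), -1)), Mul(-1, o)) = Add(Mul(10, Pow(9, -1)), Mul(-1, o)) = Add(Mul(10, Rational(1, 9)), Mul(-1, o)) = Add(Rational(10, 9), Mul(-1, o)))
d = Rational(-602, 9) (d = Add(Rational(10, 9), Mul(-1, 68)) = Add(Rational(10, 9), -68) = Rational(-602, 9) ≈ -66.889)
Mul(Add(-10828, 33559), Pow(Add(d, Function('T')(-220)), -1)) = Mul(Add(-10828, 33559), Pow(Add(Rational(-602, 9), -220), -1)) = Mul(22731, Pow(Rational(-2582, 9), -1)) = Mul(22731, Rational(-9, 2582)) = Rational(-204579, 2582)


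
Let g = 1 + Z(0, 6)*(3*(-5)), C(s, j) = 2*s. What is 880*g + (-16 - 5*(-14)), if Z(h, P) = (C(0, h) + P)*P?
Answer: -474266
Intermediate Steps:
Z(h, P) = P**2 (Z(h, P) = (2*0 + P)*P = (0 + P)*P = P*P = P**2)
g = -539 (g = 1 + 6**2*(3*(-5)) = 1 + 36*(-15) = 1 - 540 = -539)
880*g + (-16 - 5*(-14)) = 880*(-539) + (-16 - 5*(-14)) = -474320 + (-16 + 70) = -474320 + 54 = -474266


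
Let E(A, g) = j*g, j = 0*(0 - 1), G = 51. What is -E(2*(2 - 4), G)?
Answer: 0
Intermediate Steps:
j = 0 (j = 0*(-1) = 0)
E(A, g) = 0 (E(A, g) = 0*g = 0)
-E(2*(2 - 4), G) = -1*0 = 0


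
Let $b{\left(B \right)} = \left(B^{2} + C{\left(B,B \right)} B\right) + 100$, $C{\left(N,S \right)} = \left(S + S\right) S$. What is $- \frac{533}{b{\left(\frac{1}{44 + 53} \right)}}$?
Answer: $- \frac{486454709}{91267399} \approx -5.33$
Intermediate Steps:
$C{\left(N,S \right)} = 2 S^{2}$ ($C{\left(N,S \right)} = 2 S S = 2 S^{2}$)
$b{\left(B \right)} = 100 + B^{2} + 2 B^{3}$ ($b{\left(B \right)} = \left(B^{2} + 2 B^{2} B\right) + 100 = \left(B^{2} + 2 B^{3}\right) + 100 = 100 + B^{2} + 2 B^{3}$)
$- \frac{533}{b{\left(\frac{1}{44 + 53} \right)}} = - \frac{533}{100 + \left(\frac{1}{44 + 53}\right)^{2} + 2 \left(\frac{1}{44 + 53}\right)^{3}} = - \frac{533}{100 + \left(\frac{1}{97}\right)^{2} + 2 \left(\frac{1}{97}\right)^{3}} = - \frac{533}{100 + \left(\frac{1}{97}\right)^{2} + \frac{2}{912673}} = - \frac{533}{100 + \frac{1}{9409} + 2 \cdot \frac{1}{912673}} = - \frac{533}{100 + \frac{1}{9409} + \frac{2}{912673}} = - \frac{533}{\frac{91267399}{912673}} = \left(-533\right) \frac{912673}{91267399} = - \frac{486454709}{91267399}$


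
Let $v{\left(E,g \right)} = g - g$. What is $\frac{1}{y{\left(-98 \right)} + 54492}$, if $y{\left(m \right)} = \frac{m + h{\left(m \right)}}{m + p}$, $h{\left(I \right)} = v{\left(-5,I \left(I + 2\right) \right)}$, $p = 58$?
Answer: $\frac{20}{1089889} \approx 1.835 \cdot 10^{-5}$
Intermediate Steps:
$v{\left(E,g \right)} = 0$
$h{\left(I \right)} = 0$
$y{\left(m \right)} = \frac{m}{58 + m}$ ($y{\left(m \right)} = \frac{m + 0}{m + 58} = \frac{m}{58 + m}$)
$\frac{1}{y{\left(-98 \right)} + 54492} = \frac{1}{- \frac{98}{58 - 98} + 54492} = \frac{1}{- \frac{98}{-40} + 54492} = \frac{1}{\left(-98\right) \left(- \frac{1}{40}\right) + 54492} = \frac{1}{\frac{49}{20} + 54492} = \frac{1}{\frac{1089889}{20}} = \frac{20}{1089889}$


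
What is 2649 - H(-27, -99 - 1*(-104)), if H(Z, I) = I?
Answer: 2644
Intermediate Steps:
2649 - H(-27, -99 - 1*(-104)) = 2649 - (-99 - 1*(-104)) = 2649 - (-99 + 104) = 2649 - 1*5 = 2649 - 5 = 2644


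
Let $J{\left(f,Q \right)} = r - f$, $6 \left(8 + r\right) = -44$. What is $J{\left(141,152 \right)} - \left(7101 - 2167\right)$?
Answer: $- \frac{15271}{3} \approx -5090.3$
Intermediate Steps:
$r = - \frac{46}{3}$ ($r = -8 + \frac{1}{6} \left(-44\right) = -8 - \frac{22}{3} = - \frac{46}{3} \approx -15.333$)
$J{\left(f,Q \right)} = - \frac{46}{3} - f$
$J{\left(141,152 \right)} - \left(7101 - 2167\right) = \left(- \frac{46}{3} - 141\right) - \left(7101 - 2167\right) = \left(- \frac{46}{3} - 141\right) - 4934 = - \frac{469}{3} - 4934 = - \frac{15271}{3}$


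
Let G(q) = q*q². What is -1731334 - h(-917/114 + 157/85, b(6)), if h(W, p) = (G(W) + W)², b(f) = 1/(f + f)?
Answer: -1482604104057416320723028913529/827832861927597681000000 ≈ -1.7909e+6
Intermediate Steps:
G(q) = q³
b(f) = 1/(2*f)
h(W, p) = (W + W³)² (h(W, p) = (W³ + W)² = (W + W³)²)
-1731334 - h(-917/114 + 157/85, b(6)) = -1731334 - (-917/114 + 157/85)²*(1 + (-917/114 + 157/85)²)² = -1731334 - (-60047/9690)²*(1 + (-60047/9690)²)² = -1731334 - 3605642209*(1 + 3605642209/93896100)²/93896100 = -1731334 - 3605642209*(3699538309/93896100)²/93896100 = -1731334 - 3605642209*13686583699758579481/(93896100*8816477595210000) = -1731334 - 1*49348923884860917286574913529/827832861927597681000000 = -1731334 - 49348923884860917286574913529/827832861927597681000000 = -1482604104057416320723028913529/827832861927597681000000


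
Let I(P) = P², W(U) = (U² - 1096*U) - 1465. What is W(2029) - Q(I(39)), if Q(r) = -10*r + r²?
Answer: -406639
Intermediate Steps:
W(U) = -1465 + U² - 1096*U
Q(r) = r² - 10*r
W(2029) - Q(I(39)) = (-1465 + 2029² - 1096*2029) - 39²*(-10 + 39²) = (-1465 + 4116841 - 2223784) - 1521*(-10 + 1521) = 1891592 - 1521*1511 = 1891592 - 1*2298231 = 1891592 - 2298231 = -406639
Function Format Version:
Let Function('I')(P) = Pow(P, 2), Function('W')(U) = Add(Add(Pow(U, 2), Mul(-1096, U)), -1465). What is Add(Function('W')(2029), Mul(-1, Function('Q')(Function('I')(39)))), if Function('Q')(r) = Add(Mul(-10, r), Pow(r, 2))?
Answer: -406639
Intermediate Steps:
Function('W')(U) = Add(-1465, Pow(U, 2), Mul(-1096, U))
Function('Q')(r) = Add(Pow(r, 2), Mul(-10, r))
Add(Function('W')(2029), Mul(-1, Function('Q')(Function('I')(39)))) = Add(Add(-1465, Pow(2029, 2), Mul(-1096, 2029)), Mul(-1, Mul(Pow(39, 2), Add(-10, Pow(39, 2))))) = Add(Add(-1465, 4116841, -2223784), Mul(-1, Mul(1521, Add(-10, 1521)))) = Add(1891592, Mul(-1, Mul(1521, 1511))) = Add(1891592, Mul(-1, 2298231)) = Add(1891592, -2298231) = -406639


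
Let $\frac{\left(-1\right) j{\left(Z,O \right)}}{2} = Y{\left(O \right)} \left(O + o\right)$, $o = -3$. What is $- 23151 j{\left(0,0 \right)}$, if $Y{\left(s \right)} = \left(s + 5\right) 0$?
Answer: $0$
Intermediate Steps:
$Y{\left(s \right)} = 0$ ($Y{\left(s \right)} = \left(5 + s\right) 0 = 0$)
$j{\left(Z,O \right)} = 0$ ($j{\left(Z,O \right)} = - 2 \cdot 0 \left(O - 3\right) = - 2 \cdot 0 \left(-3 + O\right) = \left(-2\right) 0 = 0$)
$- 23151 j{\left(0,0 \right)} = \left(-23151\right) 0 = 0$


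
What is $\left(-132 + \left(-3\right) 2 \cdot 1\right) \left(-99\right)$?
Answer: $13662$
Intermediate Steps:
$\left(-132 + \left(-3\right) 2 \cdot 1\right) \left(-99\right) = \left(-132 - 6\right) \left(-99\right) = \left(-138\right) \left(-99\right) = 13662$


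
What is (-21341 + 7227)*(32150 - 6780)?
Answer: -358072180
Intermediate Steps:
(-21341 + 7227)*(32150 - 6780) = -14114*25370 = -358072180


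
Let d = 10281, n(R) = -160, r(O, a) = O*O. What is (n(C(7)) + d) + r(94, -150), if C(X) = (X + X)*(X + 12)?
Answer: 18957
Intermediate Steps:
r(O, a) = O²
C(X) = 2*X*(12 + X) (C(X) = (2*X)*(12 + X) = 2*X*(12 + X))
(n(C(7)) + d) + r(94, -150) = (-160 + 10281) + 94² = 10121 + 8836 = 18957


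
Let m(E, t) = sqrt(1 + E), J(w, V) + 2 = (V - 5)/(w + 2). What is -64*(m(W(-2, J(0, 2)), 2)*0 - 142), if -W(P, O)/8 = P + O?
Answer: 9088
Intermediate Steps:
J(w, V) = -2 + (-5 + V)/(2 + w) (J(w, V) = -2 + (V - 5)/(w + 2) = -2 + (-5 + V)/(2 + w))
W(P, O) = -8*O - 8*P (W(P, O) = -8*(P + O) = -8*(O + P) = -8*O - 8*P)
-64*(m(W(-2, J(0, 2)), 2)*0 - 142) = -64*(sqrt(1 + (-8*(-9 + 2 - 2*0)/(2 + 0) - 8*(-2)))*0 - 142) = -64*(sqrt(1 + (-8*(-9 + 2 + 0)/2 + 16))*0 - 142) = -64*(sqrt(1 + (-4*(-7) + 16))*0 - 142) = -64*(sqrt(1 + (-8*(-7/2) + 16))*0 - 142) = -64*(sqrt(1 + (28 + 16))*0 - 142) = -64*(sqrt(1 + 44)*0 - 142) = -64*(sqrt(45)*0 - 142) = -64*((3*sqrt(5))*0 - 142) = -64*(0 - 142) = -64*(-142) = 9088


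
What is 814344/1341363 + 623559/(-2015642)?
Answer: 268335665977/901235866682 ≈ 0.29774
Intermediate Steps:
814344/1341363 + 623559/(-2015642) = 814344*(1/1341363) + 623559*(-1/2015642) = 271448/447121 - 623559/2015642 = 268335665977/901235866682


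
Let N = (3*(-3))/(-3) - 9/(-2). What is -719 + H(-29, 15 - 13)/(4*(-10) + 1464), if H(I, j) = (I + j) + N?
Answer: -2047751/2848 ≈ -719.01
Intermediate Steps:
N = 15/2 (N = -9*(-1/3) - 9*(-1/2) = 3 + 9/2 = 15/2 ≈ 7.5000)
H(I, j) = 15/2 + I + j (H(I, j) = (I + j) + 15/2 = 15/2 + I + j)
-719 + H(-29, 15 - 13)/(4*(-10) + 1464) = -719 + (15/2 - 29 + (15 - 13))/(4*(-10) + 1464) = -719 + (15/2 - 29 + 2)/(-40 + 1464) = -719 - 39/2/1424 = -719 - 39/2*1/1424 = -719 - 39/2848 = -2047751/2848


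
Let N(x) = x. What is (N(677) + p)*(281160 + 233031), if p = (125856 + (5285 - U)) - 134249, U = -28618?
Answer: 13465119717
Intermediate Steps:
p = 25510 (p = (125856 + (5285 - 1*(-28618))) - 134249 = (125856 + (5285 + 28618)) - 134249 = (125856 + 33903) - 134249 = 159759 - 134249 = 25510)
(N(677) + p)*(281160 + 233031) = (677 + 25510)*(281160 + 233031) = 26187*514191 = 13465119717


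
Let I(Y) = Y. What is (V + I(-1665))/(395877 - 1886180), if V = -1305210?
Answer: 1306875/1490303 ≈ 0.87692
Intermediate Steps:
(V + I(-1665))/(395877 - 1886180) = (-1305210 - 1665)/(395877 - 1886180) = -1306875/(-1490303) = -1306875*(-1/1490303) = 1306875/1490303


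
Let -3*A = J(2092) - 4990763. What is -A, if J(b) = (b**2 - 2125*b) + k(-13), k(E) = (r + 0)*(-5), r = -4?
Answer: -1686593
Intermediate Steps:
k(E) = 20 (k(E) = (-4 + 0)*(-5) = -4*(-5) = 20)
J(b) = 20 + b**2 - 2125*b (J(b) = (b**2 - 2125*b) + 20 = 20 + b**2 - 2125*b)
A = 1686593 (A = -((20 + 2092**2 - 2125*2092) - 4990763)/3 = -((20 + 4376464 - 4445500) - 4990763)/3 = -(-69016 - 4990763)/3 = -1/3*(-5059779) = 1686593)
-A = -1*1686593 = -1686593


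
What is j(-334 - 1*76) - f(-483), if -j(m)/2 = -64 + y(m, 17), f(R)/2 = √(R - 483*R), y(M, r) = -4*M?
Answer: -3152 - 2*√232806 ≈ -4117.0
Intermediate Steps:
f(R) = 2*√482*√(-R) (f(R) = 2*√(R - 483*R) = 2*√(-482*R) = 2*(√482*√(-R)) = 2*√482*√(-R))
j(m) = 128 + 8*m (j(m) = -2*(-64 - 4*m) = 128 + 8*m)
j(-334 - 1*76) - f(-483) = (128 + 8*(-334 - 1*76)) - 2*√482*√(-1*(-483)) = (128 + 8*(-334 - 76)) - 2*√482*√483 = (128 + 8*(-410)) - 2*√232806 = (128 - 3280) - 2*√232806 = -3152 - 2*√232806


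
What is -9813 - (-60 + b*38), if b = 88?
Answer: -13097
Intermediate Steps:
-9813 - (-60 + b*38) = -9813 - (-60 + 88*38) = -9813 - (-60 + 3344) = -9813 - 1*3284 = -9813 - 3284 = -13097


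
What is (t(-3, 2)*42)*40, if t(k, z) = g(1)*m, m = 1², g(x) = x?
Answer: 1680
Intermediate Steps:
m = 1
t(k, z) = 1 (t(k, z) = 1*1 = 1)
(t(-3, 2)*42)*40 = (1*42)*40 = 42*40 = 1680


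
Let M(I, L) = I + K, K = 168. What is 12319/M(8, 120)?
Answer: 12319/176 ≈ 69.994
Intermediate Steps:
M(I, L) = 168 + I (M(I, L) = I + 168 = 168 + I)
12319/M(8, 120) = 12319/(168 + 8) = 12319/176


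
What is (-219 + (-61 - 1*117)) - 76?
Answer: -473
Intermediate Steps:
(-219 + (-61 - 1*117)) - 76 = (-219 + (-61 - 117)) - 76 = (-219 - 178) - 76 = -397 - 76 = -473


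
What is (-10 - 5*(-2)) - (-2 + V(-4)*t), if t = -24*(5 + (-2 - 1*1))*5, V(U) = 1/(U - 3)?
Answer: -226/7 ≈ -32.286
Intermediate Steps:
V(U) = 1/(-3 + U)
t = -240 (t = -24*(5 + (-2 - 1))*5 = -24*(5 - 3)*5 = -24*2*5 = -4*12*5 = -48*5 = -240)
(-10 - 5*(-2)) - (-2 + V(-4)*t) = (-10 - 5*(-2)) - (-2 - 240/(-3 - 4)) = (-10 + 10) - (-2 - 240/(-7)) = 0 - (-2 - 1/7*(-240)) = 0 - (-2 + 240/7) = 0 - 1*226/7 = 0 - 226/7 = -226/7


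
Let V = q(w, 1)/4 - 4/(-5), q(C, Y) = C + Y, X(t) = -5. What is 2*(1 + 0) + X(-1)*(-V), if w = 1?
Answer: 17/2 ≈ 8.5000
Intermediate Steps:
V = 13/10 (V = (1 + 1)/4 - 4/(-5) = 2*(¼) - 4*(-⅕) = ½ + ⅘ = 13/10 ≈ 1.3000)
2*(1 + 0) + X(-1)*(-V) = 2*(1 + 0) - (-5)*13/10 = 2*1 - 5*(-13/10) = 2 + 13/2 = 17/2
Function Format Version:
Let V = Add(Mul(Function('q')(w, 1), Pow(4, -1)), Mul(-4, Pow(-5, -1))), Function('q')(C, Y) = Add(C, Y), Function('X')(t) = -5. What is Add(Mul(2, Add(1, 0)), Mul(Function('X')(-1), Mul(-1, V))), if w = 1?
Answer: Rational(17, 2) ≈ 8.5000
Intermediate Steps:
V = Rational(13, 10) (V = Add(Mul(Add(1, 1), Pow(4, -1)), Mul(-4, Pow(-5, -1))) = Add(Mul(2, Rational(1, 4)), Mul(-4, Rational(-1, 5))) = Add(Rational(1, 2), Rational(4, 5)) = Rational(13, 10) ≈ 1.3000)
Add(Mul(2, Add(1, 0)), Mul(Function('X')(-1), Mul(-1, V))) = Add(Mul(2, Add(1, 0)), Mul(-5, Mul(-1, Rational(13, 10)))) = Add(Mul(2, 1), Mul(-5, Rational(-13, 10))) = Add(2, Rational(13, 2)) = Rational(17, 2)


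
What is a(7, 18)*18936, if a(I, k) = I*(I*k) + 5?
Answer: 16796232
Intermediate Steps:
a(I, k) = 5 + k*I² (a(I, k) = k*I² + 5 = 5 + k*I²)
a(7, 18)*18936 = (5 + 18*7²)*18936 = (5 + 18*49)*18936 = (5 + 882)*18936 = 887*18936 = 16796232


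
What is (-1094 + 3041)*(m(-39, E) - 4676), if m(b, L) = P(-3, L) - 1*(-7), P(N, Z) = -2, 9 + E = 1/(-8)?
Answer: -9094437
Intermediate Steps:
E = -73/8 (E = -9 + 1/(-8) = -9 - ⅛ = -73/8 ≈ -9.1250)
m(b, L) = 5 (m(b, L) = -2 - 1*(-7) = -2 + 7 = 5)
(-1094 + 3041)*(m(-39, E) - 4676) = (-1094 + 3041)*(5 - 4676) = 1947*(-4671) = -9094437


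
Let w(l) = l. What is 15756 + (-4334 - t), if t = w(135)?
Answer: 11287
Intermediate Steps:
t = 135
15756 + (-4334 - t) = 15756 + (-4334 - 1*135) = 15756 + (-4334 - 135) = 15756 - 4469 = 11287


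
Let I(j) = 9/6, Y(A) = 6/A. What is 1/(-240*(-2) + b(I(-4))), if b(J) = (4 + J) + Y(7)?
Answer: 14/6809 ≈ 0.0020561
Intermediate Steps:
I(j) = 3/2 (I(j) = 9*(⅙) = 3/2)
b(J) = 34/7 + J (b(J) = (4 + J) + 6/7 = 34/7 + J)
1/(-240*(-2) + b(I(-4))) = 1/(-240*(-2) + (34/7 + 3/2)) = 1/(480 + 89/14) = 1/(6809/14) = 14/6809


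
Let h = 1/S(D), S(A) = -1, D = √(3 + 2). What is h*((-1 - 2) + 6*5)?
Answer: -27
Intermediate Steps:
D = √5 ≈ 2.2361
h = -1 (h = 1/(-1) = -1)
h*((-1 - 2) + 6*5) = -((-1 - 2) + 6*5) = -(-3 + 30) = -1*27 = -27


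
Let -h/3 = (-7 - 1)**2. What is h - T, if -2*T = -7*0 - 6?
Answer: -195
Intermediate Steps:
h = -192 (h = -3*(-7 - 1)**2 = -3*(-8)**2 = -3*64 = -192)
T = 3 (T = -(-7*0 - 6)/2 = -(0 - 6)/2 = -1/2*(-6) = 3)
h - T = -192 - 1*3 = -192 - 3 = -195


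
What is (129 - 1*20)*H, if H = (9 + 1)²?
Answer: 10900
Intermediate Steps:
H = 100 (H = 10² = 100)
(129 - 1*20)*H = (129 - 1*20)*100 = (129 - 20)*100 = 109*100 = 10900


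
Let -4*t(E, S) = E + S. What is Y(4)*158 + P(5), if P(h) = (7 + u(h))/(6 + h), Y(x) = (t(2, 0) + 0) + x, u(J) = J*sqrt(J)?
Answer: 6090/11 + 5*sqrt(5)/11 ≈ 554.65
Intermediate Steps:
t(E, S) = -E/4 - S/4 (t(E, S) = -(E + S)/4 = -E/4 - S/4)
u(J) = J**(3/2)
Y(x) = -1/2 + x (Y(x) = ((-1/4*2 - 1/4*0) + 0) + x = ((-1/2 + 0) + 0) + x = (-1/2 + 0) + x = -1/2 + x)
P(h) = (7 + h**(3/2))/(6 + h)
Y(4)*158 + P(5) = (-1/2 + 4)*158 + (7 + 5**(3/2))/(6 + 5) = (7/2)*158 + (7 + 5*sqrt(5))/11 = 553 + (7 + 5*sqrt(5))/11 = 553 + (7/11 + 5*sqrt(5)/11) = 6090/11 + 5*sqrt(5)/11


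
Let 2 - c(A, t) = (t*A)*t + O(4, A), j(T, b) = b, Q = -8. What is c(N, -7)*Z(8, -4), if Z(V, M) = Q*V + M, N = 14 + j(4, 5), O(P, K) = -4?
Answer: 62900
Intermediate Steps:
N = 19 (N = 14 + 5 = 19)
Z(V, M) = M - 8*V (Z(V, M) = -8*V + M = M - 8*V)
c(A, t) = 6 - A*t² (c(A, t) = 2 - ((t*A)*t - 4) = 2 - ((A*t)*t - 4) = 2 - (A*t² - 4) = 2 - (-4 + A*t²) = 2 + (4 - A*t²) = 6 - A*t²)
c(N, -7)*Z(8, -4) = (6 - 1*19*(-7)²)*(-4 - 8*8) = (6 - 1*19*49)*(-4 - 64) = (6 - 931)*(-68) = -925*(-68) = 62900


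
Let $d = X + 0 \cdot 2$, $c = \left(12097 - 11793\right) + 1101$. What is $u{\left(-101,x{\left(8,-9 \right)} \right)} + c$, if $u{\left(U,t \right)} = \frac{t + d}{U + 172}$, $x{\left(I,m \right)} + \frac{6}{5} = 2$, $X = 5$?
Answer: $\frac{498804}{355} \approx 1405.1$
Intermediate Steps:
$x{\left(I,m \right)} = \frac{4}{5}$ ($x{\left(I,m \right)} = - \frac{6}{5} + 2 = \frac{4}{5}$)
$c = 1405$ ($c = 304 + 1101 = 1405$)
$d = 5$ ($d = 5 + 0 \cdot 2 = 5 + 0 = 5$)
$u{\left(U,t \right)} = \frac{5 + t}{172 + U}$ ($u{\left(U,t \right)} = \frac{t + 5}{U + 172} = \frac{5 + t}{172 + U}$)
$u{\left(-101,x{\left(8,-9 \right)} \right)} + c = \frac{5 + \frac{4}{5}}{172 - 101} + 1405 = \frac{1}{71} \cdot \frac{29}{5} + 1405 = \frac{29}{355} + 1405 = \frac{498804}{355}$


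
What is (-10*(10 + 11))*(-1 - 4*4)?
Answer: 3570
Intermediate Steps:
(-10*(10 + 11))*(-1 - 4*4) = (-10*21)*(-1 - 16) = -210*(-17) = 3570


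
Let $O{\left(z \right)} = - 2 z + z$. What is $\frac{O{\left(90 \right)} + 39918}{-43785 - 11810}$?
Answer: $- \frac{39828}{55595} \approx -0.7164$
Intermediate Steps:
$O{\left(z \right)} = - z$
$\frac{O{\left(90 \right)} + 39918}{-43785 - 11810} = \frac{\left(-1\right) 90 + 39918}{-43785 - 11810} = \frac{-90 + 39918}{-55595} = 39828 \left(- \frac{1}{55595}\right) = - \frac{39828}{55595}$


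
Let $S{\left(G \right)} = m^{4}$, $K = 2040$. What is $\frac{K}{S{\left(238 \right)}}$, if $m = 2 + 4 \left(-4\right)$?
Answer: $\frac{255}{4802} \approx 0.053103$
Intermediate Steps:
$m = -14$ ($m = 2 - 16 = -14$)
$S{\left(G \right)} = 38416$ ($S{\left(G \right)} = \left(-14\right)^{4} = 38416$)
$\frac{K}{S{\left(238 \right)}} = \frac{2040}{38416} = 2040 \cdot \frac{1}{38416} = \frac{255}{4802}$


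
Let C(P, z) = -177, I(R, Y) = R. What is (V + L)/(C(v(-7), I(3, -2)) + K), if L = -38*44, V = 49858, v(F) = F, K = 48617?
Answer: 24093/24220 ≈ 0.99476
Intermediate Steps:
L = -1672
(V + L)/(C(v(-7), I(3, -2)) + K) = (49858 - 1672)/(-177 + 48617) = 48186/48440 = 48186*(1/48440) = 24093/24220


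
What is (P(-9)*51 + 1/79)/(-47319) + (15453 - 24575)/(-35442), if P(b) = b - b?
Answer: 5683305680/22081553307 ≈ 0.25738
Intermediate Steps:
P(b) = 0
(P(-9)*51 + 1/79)/(-47319) + (15453 - 24575)/(-35442) = (0*51 + 1/79)/(-47319) + (15453 - 24575)/(-35442) = (0 + 1/79)*(-1/47319) - 9122*(-1/35442) = (1/79)*(-1/47319) + 4561/17721 = -1/3738201 + 4561/17721 = 5683305680/22081553307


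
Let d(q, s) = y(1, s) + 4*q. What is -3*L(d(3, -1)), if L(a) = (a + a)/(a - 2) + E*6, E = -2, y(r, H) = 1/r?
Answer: 318/11 ≈ 28.909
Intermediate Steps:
d(q, s) = 1 + 4*q (d(q, s) = 1/1 + 4*q = 1 + 4*q)
L(a) = -12 + 2*a/(-2 + a) (L(a) = (a + a)/(a - 2) - 2*6 = (2*a)/(-2 + a) - 12 = 2*a/(-2 + a) - 12 = -12 + 2*a/(-2 + a))
-3*L(d(3, -1)) = -6*(12 - 5*(1 + 4*3))/(-2 + (1 + 4*3)) = -6*(12 - 5*(1 + 12))/(-2 + (1 + 12)) = -6*(12 - 5*13)/(-2 + 13) = -6*(12 - 65)/11 = -6*(-53)/11 = -3*(-106/11) = 318/11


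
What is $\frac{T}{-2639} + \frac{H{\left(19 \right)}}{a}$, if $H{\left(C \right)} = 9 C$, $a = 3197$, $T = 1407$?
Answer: $- \frac{578130}{1205269} \approx -0.47967$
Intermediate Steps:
$\frac{T}{-2639} + \frac{H{\left(19 \right)}}{a} = \frac{1407}{-2639} + \frac{9 \cdot 19}{3197} = 1407 \left(- \frac{1}{2639}\right) + 171 \cdot \frac{1}{3197} = - \frac{201}{377} + \frac{171}{3197} = - \frac{578130}{1205269}$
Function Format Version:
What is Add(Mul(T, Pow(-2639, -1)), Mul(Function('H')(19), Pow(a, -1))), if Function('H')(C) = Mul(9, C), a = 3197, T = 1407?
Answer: Rational(-578130, 1205269) ≈ -0.47967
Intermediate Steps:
Add(Mul(T, Pow(-2639, -1)), Mul(Function('H')(19), Pow(a, -1))) = Add(Mul(1407, Pow(-2639, -1)), Mul(Mul(9, 19), Pow(3197, -1))) = Add(Mul(1407, Rational(-1, 2639)), Mul(171, Rational(1, 3197))) = Add(Rational(-201, 377), Rational(171, 3197)) = Rational(-578130, 1205269)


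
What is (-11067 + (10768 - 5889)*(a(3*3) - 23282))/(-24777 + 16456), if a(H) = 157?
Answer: 112837942/8321 ≈ 13561.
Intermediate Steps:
(-11067 + (10768 - 5889)*(a(3*3) - 23282))/(-24777 + 16456) = (-11067 + (10768 - 5889)*(157 - 23282))/(-24777 + 16456) = (-11067 + 4879*(-23125))/(-8321) = (-11067 - 112826875)*(-1/8321) = -112837942*(-1/8321) = 112837942/8321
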